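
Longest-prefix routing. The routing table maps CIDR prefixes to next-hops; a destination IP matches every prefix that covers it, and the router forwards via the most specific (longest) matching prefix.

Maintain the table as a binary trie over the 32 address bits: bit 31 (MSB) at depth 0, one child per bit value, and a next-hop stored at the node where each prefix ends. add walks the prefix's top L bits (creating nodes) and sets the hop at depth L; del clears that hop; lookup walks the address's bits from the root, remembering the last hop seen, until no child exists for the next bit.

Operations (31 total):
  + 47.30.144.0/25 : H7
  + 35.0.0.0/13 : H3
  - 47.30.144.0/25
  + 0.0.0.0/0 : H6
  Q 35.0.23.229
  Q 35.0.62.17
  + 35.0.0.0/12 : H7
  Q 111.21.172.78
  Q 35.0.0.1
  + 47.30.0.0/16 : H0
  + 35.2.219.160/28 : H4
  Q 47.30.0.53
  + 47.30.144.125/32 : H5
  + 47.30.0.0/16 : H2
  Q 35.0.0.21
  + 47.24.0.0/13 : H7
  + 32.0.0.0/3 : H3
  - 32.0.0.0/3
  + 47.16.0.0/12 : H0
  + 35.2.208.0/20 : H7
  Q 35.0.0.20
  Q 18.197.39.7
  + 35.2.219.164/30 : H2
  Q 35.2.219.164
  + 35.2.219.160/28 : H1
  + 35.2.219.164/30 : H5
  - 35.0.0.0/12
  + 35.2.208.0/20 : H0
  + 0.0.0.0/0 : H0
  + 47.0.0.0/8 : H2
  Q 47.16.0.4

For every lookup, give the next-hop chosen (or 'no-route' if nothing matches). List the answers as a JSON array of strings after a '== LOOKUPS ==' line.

Apply in order:
  add 47.30.144.0/25 -> H7 at depth 25
  add 35.0.0.0/13 -> H3 at depth 13
  - 47.30.144.0/25 clear@25
  add 0.0.0.0/0 -> H6 at depth 0
  Q 35.0.23.229: descend 0010001100000 ; hops seen [H6,H3] ; pick H3
  Q 35.0.62.17: descend 0010001100000 ; hops seen [H6,H3] ; pick H3
  add 35.0.0.0/12 -> H7 at depth 12
  Q 111.21.172.78: descend 0 ; hops seen [H6] ; pick H6
  Q 35.0.0.1: descend 0010001100000 ; hops seen [H6,H7,H3] ; pick H3
  add 47.30.0.0/16 -> H0 at depth 16
  add 35.2.219.160/28 -> H4 at depth 28
  Q 47.30.0.53: descend 0010111100011110 ; hops seen [H6,H0] ; pick H0
  add 47.30.144.125/32 -> H5 at depth 32
  add 47.30.0.0/16 -> H2 at depth 16
  Q 35.0.0.21: descend 00100011000000 ; hops seen [H6,H7,H3] ; pick H3
  add 47.24.0.0/13 -> H7 at depth 13
  add 32.0.0.0/3 -> H3 at depth 3
  - 32.0.0.0/3 clear@3
  add 47.16.0.0/12 -> H0 at depth 12
  add 35.2.208.0/20 -> H7 at depth 20
  Q 35.0.0.20: descend 00100011000000 ; hops seen [H6,H7,H3] ; pick H3
  Q 18.197.39.7: descend 00 ; hops seen [H6] ; pick H6
  add 35.2.219.164/30 -> H2 at depth 30
  Q 35.2.219.164: descend 001000110000001011011011101001 ; hops seen [H6,H7,H3,H7,H4,H2] ; pick H2
  add 35.2.219.160/28 -> H1 at depth 28
  add 35.2.219.164/30 -> H5 at depth 30
  - 35.0.0.0/12 clear@12
  add 35.2.208.0/20 -> H0 at depth 20
  add 0.0.0.0/0 -> H0 at depth 0
  add 47.0.0.0/8 -> H2 at depth 8
  Q 47.16.0.4: descend 001011110001 ; hops seen [H0,H2,H0] ; pick H0

== LOOKUPS ==
["H3","H3","H6","H3","H0","H3","H3","H6","H2","H0"]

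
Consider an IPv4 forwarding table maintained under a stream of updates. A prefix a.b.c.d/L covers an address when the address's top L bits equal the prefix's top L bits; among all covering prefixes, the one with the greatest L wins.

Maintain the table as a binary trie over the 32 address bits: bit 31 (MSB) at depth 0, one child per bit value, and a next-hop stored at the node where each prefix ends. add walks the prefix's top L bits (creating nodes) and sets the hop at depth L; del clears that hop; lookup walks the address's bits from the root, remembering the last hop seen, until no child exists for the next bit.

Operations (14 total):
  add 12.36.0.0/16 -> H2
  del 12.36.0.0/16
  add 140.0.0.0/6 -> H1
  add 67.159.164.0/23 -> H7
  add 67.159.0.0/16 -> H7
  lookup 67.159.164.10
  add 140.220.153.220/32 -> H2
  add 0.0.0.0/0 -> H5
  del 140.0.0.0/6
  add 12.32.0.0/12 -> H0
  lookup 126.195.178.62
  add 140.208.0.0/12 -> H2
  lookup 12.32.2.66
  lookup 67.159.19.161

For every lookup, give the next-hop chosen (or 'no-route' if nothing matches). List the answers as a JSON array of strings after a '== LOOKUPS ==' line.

Trace:
  add 12.36.0.0/16 -> H2 at depth 16
  del 12.36.0.0/16 (clear depth 16)
  add 140.0.0.0/6 -> H1 at depth 6
  add 67.159.164.0/23 -> H7 at depth 23
  add 67.159.0.0/16 -> H7 at depth 16
  ? 67.159.164.10  path d0:-→d1:-→d2:-→d3:-→d4:-→d5:-→d6:-→d7:-→d8:-→d9:-→d10:-→d11:-→d12:-→d13:-→d14:-→d15:-→d16:H7→d17:-→d18:-→d19:-→d20:-→d21:-→d22:-→d23:H7  best=H7
  add 140.220.153.220/32 -> H2 at depth 32
  add 0.0.0.0/0 -> H5 at depth 0
  del 140.0.0.0/6 (clear depth 6)
  add 12.32.0.0/12 -> H0 at depth 12
  ? 126.195.178.62  path d0:H5→d1:-→d2:-  best=H5
  add 140.208.0.0/12 -> H2 at depth 12
  ? 12.32.2.66  path d0:H5→d1:-→d2:-→d3:-→d4:-→d5:-→d6:-→d7:-→d8:-→d9:-→d10:-→d11:-→d12:H0→d13:-  best=H0
  ? 67.159.19.161  path d0:H5→d1:-→d2:-→d3:-→d4:-→d5:-→d6:-→d7:-→d8:-→d9:-→d10:-→d11:-→d12:-→d13:-→d14:-→d15:-→d16:H7  best=H7

== LOOKUPS ==
["H7","H5","H0","H7"]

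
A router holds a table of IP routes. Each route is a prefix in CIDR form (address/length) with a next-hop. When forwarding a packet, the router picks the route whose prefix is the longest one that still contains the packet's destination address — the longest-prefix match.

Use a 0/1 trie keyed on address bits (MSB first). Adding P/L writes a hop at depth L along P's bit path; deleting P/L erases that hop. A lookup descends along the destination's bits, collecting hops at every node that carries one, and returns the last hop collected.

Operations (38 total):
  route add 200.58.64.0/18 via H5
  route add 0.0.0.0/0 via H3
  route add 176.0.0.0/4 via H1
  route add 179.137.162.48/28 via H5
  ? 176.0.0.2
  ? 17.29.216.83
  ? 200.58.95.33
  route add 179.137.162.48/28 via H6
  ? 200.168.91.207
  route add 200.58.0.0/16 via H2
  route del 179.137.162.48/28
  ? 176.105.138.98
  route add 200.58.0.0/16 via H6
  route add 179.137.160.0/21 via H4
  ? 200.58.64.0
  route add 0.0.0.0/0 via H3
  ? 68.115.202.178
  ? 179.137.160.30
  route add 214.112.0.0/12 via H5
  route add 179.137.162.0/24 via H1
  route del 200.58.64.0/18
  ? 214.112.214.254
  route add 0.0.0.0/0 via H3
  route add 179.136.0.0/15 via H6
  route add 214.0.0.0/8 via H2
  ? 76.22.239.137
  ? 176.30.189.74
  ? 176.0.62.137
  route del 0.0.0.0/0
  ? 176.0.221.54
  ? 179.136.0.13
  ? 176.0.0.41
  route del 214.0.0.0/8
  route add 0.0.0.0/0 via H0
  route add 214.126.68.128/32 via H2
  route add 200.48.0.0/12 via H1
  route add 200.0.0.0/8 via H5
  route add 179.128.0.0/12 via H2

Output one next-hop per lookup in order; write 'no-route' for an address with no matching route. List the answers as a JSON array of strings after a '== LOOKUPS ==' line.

Trace:
  + 200.58.64.0/18 (H5) depth=18
  + 0.0.0.0/0 (H3) depth=0
  + 176.0.0.0/4 (H1) depth=4
  + 179.137.162.48/28 (H5) depth=28
  lookup 176.0.0.2: bits 101100 walk d0:H3→d1:-→d2:-→d3:-→d4:H1→d5:-→d6:- -> H1
  lookup 17.29.216.83: bits ε walk d0:H3 -> H3
  lookup 200.58.95.33: bits 110010000011101001 walk d0:H3→d1:-→d2:-→d3:-→d4:-→d5:-→d6:-→d7:-→d8:-→d9:-→d10:-→d11:-→d12:-→d13:-→d14:-→d15:-→d16:-→d17:-→d18:H5 -> H5
  + 179.137.162.48/28 (H6) depth=28
  lookup 200.168.91.207: bits 11001000 walk d0:H3→d1:-→d2:-→d3:-→d4:-→d5:-→d6:-→d7:-→d8:- -> H3
  + 200.58.0.0/16 (H2) depth=16
  del 179.137.162.48/28 (clear depth 28)
  lookup 176.105.138.98: bits 101100 walk d0:H3→d1:-→d2:-→d3:-→d4:H1→d5:-→d6:- -> H1
  + 200.58.0.0/16 (H6) depth=16
  + 179.137.160.0/21 (H4) depth=21
  lookup 200.58.64.0: bits 110010000011101001 walk d0:H3→d1:-→d2:-→d3:-→d4:-→d5:-→d6:-→d7:-→d8:-→d9:-→d10:-→d11:-→d12:-→d13:-→d14:-→d15:-→d16:H6→d17:-→d18:H5 -> H5
  + 0.0.0.0/0 (H3) depth=0
  lookup 68.115.202.178: bits ε walk d0:H3 -> H3
  lookup 179.137.160.30: bits 1011001110001001101000 walk d0:H3→d1:-→d2:-→d3:-→d4:H1→d5:-→d6:-→d7:-→d8:-→d9:-→d10:-→d11:-→d12:-→d13:-→d14:-→d15:-→d16:-→d17:-→d18:-→d19:-→d20:-→d21:H4→d22:- -> H4
  + 214.112.0.0/12 (H5) depth=12
  + 179.137.162.0/24 (H1) depth=24
  del 200.58.64.0/18 (clear depth 18)
  lookup 214.112.214.254: bits 110101100111 walk d0:H3→d1:-→d2:-→d3:-→d4:-→d5:-→d6:-→d7:-→d8:-→d9:-→d10:-→d11:-→d12:H5 -> H5
  + 0.0.0.0/0 (H3) depth=0
  + 179.136.0.0/15 (H6) depth=15
  + 214.0.0.0/8 (H2) depth=8
  lookup 76.22.239.137: bits ε walk d0:H3 -> H3
  lookup 176.30.189.74: bits 101100 walk d0:H3→d1:-→d2:-→d3:-→d4:H1→d5:-→d6:- -> H1
  lookup 176.0.62.137: bits 101100 walk d0:H3→d1:-→d2:-→d3:-→d4:H1→d5:-→d6:- -> H1
  del 0.0.0.0/0 (clear depth 0)
  lookup 176.0.221.54: bits 101100 walk d0:-→d1:-→d2:-→d3:-→d4:H1→d5:-→d6:- -> H1
  lookup 179.136.0.13: bits 101100111000100 walk d0:-→d1:-→d2:-→d3:-→d4:H1→d5:-→d6:-→d7:-→d8:-→d9:-→d10:-→d11:-→d12:-→d13:-→d14:-→d15:H6 -> H6
  lookup 176.0.0.41: bits 101100 walk d0:-→d1:-→d2:-→d3:-→d4:H1→d5:-→d6:- -> H1
  del 214.0.0.0/8 (clear depth 8)
  + 0.0.0.0/0 (H0) depth=0
  + 214.126.68.128/32 (H2) depth=32
  + 200.48.0.0/12 (H1) depth=12
  + 200.0.0.0/8 (H5) depth=8
  + 179.128.0.0/12 (H2) depth=12

== LOOKUPS ==
["H1","H3","H5","H3","H1","H5","H3","H4","H5","H3","H1","H1","H1","H6","H1"]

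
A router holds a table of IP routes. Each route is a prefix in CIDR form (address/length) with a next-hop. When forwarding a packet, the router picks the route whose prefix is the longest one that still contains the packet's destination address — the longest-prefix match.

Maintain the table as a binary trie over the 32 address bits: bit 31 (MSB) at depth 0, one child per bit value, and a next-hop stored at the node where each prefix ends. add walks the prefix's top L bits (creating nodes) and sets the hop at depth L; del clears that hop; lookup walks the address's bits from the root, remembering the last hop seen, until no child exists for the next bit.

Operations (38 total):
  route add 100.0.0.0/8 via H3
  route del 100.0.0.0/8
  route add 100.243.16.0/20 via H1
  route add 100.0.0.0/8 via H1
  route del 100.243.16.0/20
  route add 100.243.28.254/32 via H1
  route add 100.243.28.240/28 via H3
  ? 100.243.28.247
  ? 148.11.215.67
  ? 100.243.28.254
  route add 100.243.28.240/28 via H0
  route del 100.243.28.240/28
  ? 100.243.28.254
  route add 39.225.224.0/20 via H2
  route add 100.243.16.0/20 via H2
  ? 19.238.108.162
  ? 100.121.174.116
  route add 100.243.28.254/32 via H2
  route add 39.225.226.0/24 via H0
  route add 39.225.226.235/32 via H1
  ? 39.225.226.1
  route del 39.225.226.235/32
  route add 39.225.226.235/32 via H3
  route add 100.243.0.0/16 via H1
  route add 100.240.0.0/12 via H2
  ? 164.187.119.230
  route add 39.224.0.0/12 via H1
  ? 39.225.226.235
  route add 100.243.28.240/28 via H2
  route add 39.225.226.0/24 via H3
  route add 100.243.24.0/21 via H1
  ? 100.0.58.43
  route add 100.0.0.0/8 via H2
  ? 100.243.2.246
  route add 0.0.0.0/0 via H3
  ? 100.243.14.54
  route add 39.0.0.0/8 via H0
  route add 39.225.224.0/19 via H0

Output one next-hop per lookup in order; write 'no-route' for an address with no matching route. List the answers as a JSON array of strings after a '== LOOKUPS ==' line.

Trace:
  + 100.0.0.0/8 (H3) depth=8
  - 100.0.0.0/8 clear@8
  + 100.243.16.0/20 (H1) depth=20
  + 100.0.0.0/8 (H1) depth=8
  - 100.243.16.0/20 clear@20
  + 100.243.28.254/32 (H1) depth=32
  + 100.243.28.240/28 (H3) depth=28
  Q 100.243.28.247: descend 0110010011110011000111001111 ; hops seen [H1,H3] ; pick H3
  Q 148.11.215.67: descend ε ; hops seen [∅] ; pick no-route
  Q 100.243.28.254: descend 01100100111100110001110011111110 ; hops seen [H1,H3,H1] ; pick H1
  + 100.243.28.240/28 (H0) depth=28
  - 100.243.28.240/28 clear@28
  Q 100.243.28.254: descend 01100100111100110001110011111110 ; hops seen [H1,H1] ; pick H1
  + 39.225.224.0/20 (H2) depth=20
  + 100.243.16.0/20 (H2) depth=20
  Q 19.238.108.162: descend 00 ; hops seen [∅] ; pick no-route
  Q 100.121.174.116: descend 01100100 ; hops seen [H1] ; pick H1
  + 100.243.28.254/32 (H2) depth=32
  + 39.225.226.0/24 (H0) depth=24
  + 39.225.226.235/32 (H1) depth=32
  Q 39.225.226.1: descend 001001111110000111100010 ; hops seen [H2,H0] ; pick H0
  - 39.225.226.235/32 clear@32
  + 39.225.226.235/32 (H3) depth=32
  + 100.243.0.0/16 (H1) depth=16
  + 100.240.0.0/12 (H2) depth=12
  Q 164.187.119.230: descend ε ; hops seen [∅] ; pick no-route
  + 39.224.0.0/12 (H1) depth=12
  Q 39.225.226.235: descend 00100111111000011110001011101011 ; hops seen [H1,H2,H0,H3] ; pick H3
  + 100.243.28.240/28 (H2) depth=28
  + 39.225.226.0/24 (H3) depth=24
  + 100.243.24.0/21 (H1) depth=21
  Q 100.0.58.43: descend 01100100 ; hops seen [H1] ; pick H1
  + 100.0.0.0/8 (H2) depth=8
  Q 100.243.2.246: descend 0110010011110011000 ; hops seen [H2,H2,H1] ; pick H1
  + 0.0.0.0/0 (H3) depth=0
  Q 100.243.14.54: descend 0110010011110011000 ; hops seen [H3,H2,H2,H1] ; pick H1
  + 39.0.0.0/8 (H0) depth=8
  + 39.225.224.0/19 (H0) depth=19

== LOOKUPS ==
["H3","no-route","H1","H1","no-route","H1","H0","no-route","H3","H1","H1","H1"]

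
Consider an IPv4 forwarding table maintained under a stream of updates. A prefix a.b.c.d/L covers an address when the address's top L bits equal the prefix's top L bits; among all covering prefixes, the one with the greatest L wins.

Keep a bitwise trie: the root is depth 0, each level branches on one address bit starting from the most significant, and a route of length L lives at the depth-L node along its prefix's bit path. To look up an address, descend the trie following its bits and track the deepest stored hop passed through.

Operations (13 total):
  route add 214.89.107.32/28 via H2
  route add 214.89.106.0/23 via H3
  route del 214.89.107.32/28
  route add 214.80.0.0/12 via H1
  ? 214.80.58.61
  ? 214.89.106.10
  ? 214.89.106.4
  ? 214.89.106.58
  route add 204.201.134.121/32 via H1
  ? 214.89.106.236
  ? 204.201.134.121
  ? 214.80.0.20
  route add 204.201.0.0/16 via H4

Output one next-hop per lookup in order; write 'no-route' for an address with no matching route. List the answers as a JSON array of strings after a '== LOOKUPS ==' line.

Trace:
  add 214.89.107.32/28 -> H2 at depth 28
  add 214.89.106.0/23 -> H3 at depth 23
  - 214.89.107.32/28 clear@28
  add 214.80.0.0/12 -> H1 at depth 12
  lookup 214.80.58.61: bits 110101100101 walk d0:-→d1:-→d2:-→d3:-→d4:-→d5:-→d6:-→d7:-→d8:-→d9:-→d10:-→d11:-→d12:H1 -> H1
  lookup 214.89.106.10: bits 11010110010110010110101 walk d0:-→d1:-→d2:-→d3:-→d4:-→d5:-→d6:-→d7:-→d8:-→d9:-→d10:-→d11:-→d12:H1→d13:-→d14:-→d15:-→d16:-→d17:-→d18:-→d19:-→d20:-→d21:-→d22:-→d23:H3 -> H3
  lookup 214.89.106.4: bits 11010110010110010110101 walk d0:-→d1:-→d2:-→d3:-→d4:-→d5:-→d6:-→d7:-→d8:-→d9:-→d10:-→d11:-→d12:H1→d13:-→d14:-→d15:-→d16:-→d17:-→d18:-→d19:-→d20:-→d21:-→d22:-→d23:H3 -> H3
  lookup 214.89.106.58: bits 11010110010110010110101 walk d0:-→d1:-→d2:-→d3:-→d4:-→d5:-→d6:-→d7:-→d8:-→d9:-→d10:-→d11:-→d12:H1→d13:-→d14:-→d15:-→d16:-→d17:-→d18:-→d19:-→d20:-→d21:-→d22:-→d23:H3 -> H3
  add 204.201.134.121/32 -> H1 at depth 32
  lookup 214.89.106.236: bits 11010110010110010110101 walk d0:-→d1:-→d2:-→d3:-→d4:-→d5:-→d6:-→d7:-→d8:-→d9:-→d10:-→d11:-→d12:H1→d13:-→d14:-→d15:-→d16:-→d17:-→d18:-→d19:-→d20:-→d21:-→d22:-→d23:H3 -> H3
  lookup 204.201.134.121: bits 11001100110010011000011001111001 walk d0:-→d1:-→d2:-→d3:-→d4:-→d5:-→d6:-→d7:-→d8:-→d9:-→d10:-→d11:-→d12:-→d13:-→d14:-→d15:-→d16:-→d17:-→d18:-→d19:-→d20:-→d21:-→d22:-→d23:-→d24:-→d25:-→d26:-→d27:-→d28:-→d29:-→d30:-→d31:-→d32:H1 -> H1
  lookup 214.80.0.20: bits 110101100101 walk d0:-→d1:-→d2:-→d3:-→d4:-→d5:-→d6:-→d7:-→d8:-→d9:-→d10:-→d11:-→d12:H1 -> H1
  add 204.201.0.0/16 -> H4 at depth 16

== LOOKUPS ==
["H1","H3","H3","H3","H3","H1","H1"]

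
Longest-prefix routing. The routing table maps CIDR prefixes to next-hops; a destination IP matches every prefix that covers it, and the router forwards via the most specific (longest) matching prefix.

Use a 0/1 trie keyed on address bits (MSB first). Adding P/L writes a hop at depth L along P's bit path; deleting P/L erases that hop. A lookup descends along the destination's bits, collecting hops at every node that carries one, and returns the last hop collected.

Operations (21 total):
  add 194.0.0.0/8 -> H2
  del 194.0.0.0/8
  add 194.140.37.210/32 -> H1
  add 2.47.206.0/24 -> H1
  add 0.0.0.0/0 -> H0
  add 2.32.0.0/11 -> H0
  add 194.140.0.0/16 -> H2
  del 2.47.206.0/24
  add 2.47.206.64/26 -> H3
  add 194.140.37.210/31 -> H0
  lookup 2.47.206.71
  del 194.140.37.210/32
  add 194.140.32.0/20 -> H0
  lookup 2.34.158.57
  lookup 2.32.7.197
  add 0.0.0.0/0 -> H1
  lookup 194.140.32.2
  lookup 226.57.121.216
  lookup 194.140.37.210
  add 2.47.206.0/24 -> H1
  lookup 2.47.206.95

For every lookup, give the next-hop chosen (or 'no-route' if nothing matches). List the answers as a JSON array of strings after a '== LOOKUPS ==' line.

Trace:
  + 194.0.0.0/8 (H2) depth=8
  del 194.0.0.0/8 (clear depth 8)
  + 194.140.37.210/32 (H1) depth=32
  + 2.47.206.0/24 (H1) depth=24
  + 0.0.0.0/0 (H0) depth=0
  + 2.32.0.0/11 (H0) depth=11
  + 194.140.0.0/16 (H2) depth=16
  del 2.47.206.0/24 (clear depth 24)
  + 2.47.206.64/26 (H3) depth=26
  + 194.140.37.210/31 (H0) depth=31
  Q 2.47.206.71: descend 00000010001011111100111001 ; hops seen [H0,H0,H3] ; pick H3
  del 194.140.37.210/32 (clear depth 32)
  + 194.140.32.0/20 (H0) depth=20
  Q 2.34.158.57: descend 000000100010 ; hops seen [H0,H0] ; pick H0
  Q 2.32.7.197: descend 000000100010 ; hops seen [H0,H0] ; pick H0
  + 0.0.0.0/0 (H1) depth=0
  Q 194.140.32.2: descend 110000101000110000100 ; hops seen [H1,H2,H0] ; pick H0
  Q 226.57.121.216: descend 11 ; hops seen [H1] ; pick H1
  Q 194.140.37.210: descend 11000010100011000010010111010010 ; hops seen [H1,H2,H0,H0] ; pick H0
  + 2.47.206.0/24 (H1) depth=24
  Q 2.47.206.95: descend 00000010001011111100111001 ; hops seen [H1,H0,H1,H3] ; pick H3

== LOOKUPS ==
["H3","H0","H0","H0","H1","H0","H3"]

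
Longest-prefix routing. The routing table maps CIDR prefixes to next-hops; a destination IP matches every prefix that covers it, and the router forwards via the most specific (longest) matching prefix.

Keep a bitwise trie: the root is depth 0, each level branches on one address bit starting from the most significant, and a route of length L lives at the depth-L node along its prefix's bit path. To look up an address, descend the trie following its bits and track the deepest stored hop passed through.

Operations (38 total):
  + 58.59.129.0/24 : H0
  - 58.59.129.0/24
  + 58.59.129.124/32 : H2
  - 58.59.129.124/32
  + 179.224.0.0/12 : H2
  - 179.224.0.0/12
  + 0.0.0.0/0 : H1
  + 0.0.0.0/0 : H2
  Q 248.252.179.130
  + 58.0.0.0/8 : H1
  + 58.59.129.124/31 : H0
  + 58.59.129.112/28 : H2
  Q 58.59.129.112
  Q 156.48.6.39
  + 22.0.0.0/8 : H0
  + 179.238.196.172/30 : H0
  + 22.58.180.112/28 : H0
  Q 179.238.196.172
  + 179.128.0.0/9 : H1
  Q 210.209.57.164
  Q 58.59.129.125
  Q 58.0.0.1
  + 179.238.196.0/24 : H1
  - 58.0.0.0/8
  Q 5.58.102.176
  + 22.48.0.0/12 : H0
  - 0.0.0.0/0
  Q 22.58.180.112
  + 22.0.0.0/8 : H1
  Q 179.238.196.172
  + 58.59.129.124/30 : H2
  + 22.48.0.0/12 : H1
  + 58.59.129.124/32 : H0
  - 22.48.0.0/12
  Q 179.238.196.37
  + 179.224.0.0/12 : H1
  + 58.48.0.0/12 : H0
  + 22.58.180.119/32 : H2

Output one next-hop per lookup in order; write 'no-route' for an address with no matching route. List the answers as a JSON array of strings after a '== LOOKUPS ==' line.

Trace:
  + 58.59.129.0/24 (H0) depth=24
  del 58.59.129.0/24 (clear depth 24)
  + 58.59.129.124/32 (H2) depth=32
  del 58.59.129.124/32 (clear depth 32)
  + 179.224.0.0/12 (H2) depth=12
  del 179.224.0.0/12 (clear depth 12)
  + 0.0.0.0/0 (H1) depth=0
  + 0.0.0.0/0 (H2) depth=0
  ? 248.252.179.130  path d0:H2→d1:-  best=H2
  + 58.0.0.0/8 (H1) depth=8
  + 58.59.129.124/31 (H0) depth=31
  + 58.59.129.112/28 (H2) depth=28
  ? 58.59.129.112  path d0:H2→d1:-→d2:-→d3:-→d4:-→d5:-→d6:-→d7:-→d8:H1→d9:-→d10:-→d11:-→d12:-→d13:-→d14:-→d15:-→d16:-→d17:-→d18:-→d19:-→d20:-→d21:-→d22:-→d23:-→d24:-→d25:-→d26:-→d27:-→d28:H2  best=H2
  ? 156.48.6.39  path d0:H2→d1:-→d2:-  best=H2
  + 22.0.0.0/8 (H0) depth=8
  + 179.238.196.172/30 (H0) depth=30
  + 22.58.180.112/28 (H0) depth=28
  ? 179.238.196.172  path d0:H2→d1:-→d2:-→d3:-→d4:-→d5:-→d6:-→d7:-→d8:-→d9:-→d10:-→d11:-→d12:-→d13:-→d14:-→d15:-→d16:-→d17:-→d18:-→d19:-→d20:-→d21:-→d22:-→d23:-→d24:-→d25:-→d26:-→d27:-→d28:-→d29:-→d30:H0  best=H0
  + 179.128.0.0/9 (H1) depth=9
  ? 210.209.57.164  path d0:H2→d1:-  best=H2
  ? 58.59.129.125  path d0:H2→d1:-→d2:-→d3:-→d4:-→d5:-→d6:-→d7:-→d8:H1→d9:-→d10:-→d11:-→d12:-→d13:-→d14:-→d15:-→d16:-→d17:-→d18:-→d19:-→d20:-→d21:-→d22:-→d23:-→d24:-→d25:-→d26:-→d27:-→d28:H2→d29:-→d30:-→d31:H0  best=H0
  ? 58.0.0.1  path d0:H2→d1:-→d2:-→d3:-→d4:-→d5:-→d6:-→d7:-→d8:H1→d9:-→d10:-  best=H1
  + 179.238.196.0/24 (H1) depth=24
  del 58.0.0.0/8 (clear depth 8)
  ? 5.58.102.176  path d0:H2→d1:-→d2:-→d3:-  best=H2
  + 22.48.0.0/12 (H0) depth=12
  del 0.0.0.0/0 (clear depth 0)
  ? 22.58.180.112  path d0:-→d1:-→d2:-→d3:-→d4:-→d5:-→d6:-→d7:-→d8:H0→d9:-→d10:-→d11:-→d12:H0→d13:-→d14:-→d15:-→d16:-→d17:-→d18:-→d19:-→d20:-→d21:-→d22:-→d23:-→d24:-→d25:-→d26:-→d27:-→d28:H0  best=H0
  + 22.0.0.0/8 (H1) depth=8
  ? 179.238.196.172  path d0:-→d1:-→d2:-→d3:-→d4:-→d5:-→d6:-→d7:-→d8:-→d9:H1→d10:-→d11:-→d12:-→d13:-→d14:-→d15:-→d16:-→d17:-→d18:-→d19:-→d20:-→d21:-→d22:-→d23:-→d24:H1→d25:-→d26:-→d27:-→d28:-→d29:-→d30:H0  best=H0
  + 58.59.129.124/30 (H2) depth=30
  + 22.48.0.0/12 (H1) depth=12
  + 58.59.129.124/32 (H0) depth=32
  del 22.48.0.0/12 (clear depth 12)
  ? 179.238.196.37  path d0:-→d1:-→d2:-→d3:-→d4:-→d5:-→d6:-→d7:-→d8:-→d9:H1→d10:-→d11:-→d12:-→d13:-→d14:-→d15:-→d16:-→d17:-→d18:-→d19:-→d20:-→d21:-→d22:-→d23:-→d24:H1  best=H1
  + 179.224.0.0/12 (H1) depth=12
  + 58.48.0.0/12 (H0) depth=12
  + 22.58.180.119/32 (H2) depth=32

== LOOKUPS ==
["H2","H2","H2","H0","H2","H0","H1","H2","H0","H0","H1"]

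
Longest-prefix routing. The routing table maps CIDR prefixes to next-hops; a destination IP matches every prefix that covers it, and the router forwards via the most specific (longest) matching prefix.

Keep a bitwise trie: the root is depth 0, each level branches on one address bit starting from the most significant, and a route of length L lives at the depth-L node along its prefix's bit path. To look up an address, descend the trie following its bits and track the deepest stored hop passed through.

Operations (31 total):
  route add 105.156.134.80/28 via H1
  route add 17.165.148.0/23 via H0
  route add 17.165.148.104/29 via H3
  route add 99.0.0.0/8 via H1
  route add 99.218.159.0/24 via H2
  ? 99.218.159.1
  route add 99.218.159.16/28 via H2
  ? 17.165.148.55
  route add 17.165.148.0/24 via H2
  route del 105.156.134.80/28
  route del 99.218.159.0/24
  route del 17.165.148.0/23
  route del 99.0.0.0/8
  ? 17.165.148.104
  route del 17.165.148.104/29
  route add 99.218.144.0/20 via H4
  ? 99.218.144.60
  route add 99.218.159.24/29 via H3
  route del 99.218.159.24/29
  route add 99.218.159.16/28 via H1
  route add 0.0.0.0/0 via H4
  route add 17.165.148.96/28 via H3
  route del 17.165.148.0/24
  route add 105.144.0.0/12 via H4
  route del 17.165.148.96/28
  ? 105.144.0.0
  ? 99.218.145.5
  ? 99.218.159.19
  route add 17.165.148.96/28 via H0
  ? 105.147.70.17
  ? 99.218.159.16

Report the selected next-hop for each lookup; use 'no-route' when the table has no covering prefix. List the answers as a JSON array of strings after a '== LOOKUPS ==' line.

Process each operation:
  + 105.156.134.80/28 (H1) depth=28
  + 17.165.148.0/23 (H0) depth=23
  + 17.165.148.104/29 (H3) depth=29
  + 99.0.0.0/8 (H1) depth=8
  + 99.218.159.0/24 (H2) depth=24
  Q 99.218.159.1: descend 011000111101101010011111 ; hops seen [H1,H2] ; pick H2
  + 99.218.159.16/28 (H2) depth=28
  Q 17.165.148.55: descend 0001000110100101100101000 ; hops seen [H0] ; pick H0
  + 17.165.148.0/24 (H2) depth=24
  del 105.156.134.80/28 (clear depth 28)
  del 99.218.159.0/24 (clear depth 24)
  del 17.165.148.0/23 (clear depth 23)
  del 99.0.0.0/8 (clear depth 8)
  Q 17.165.148.104: descend 00010001101001011001010001101 ; hops seen [H2,H3] ; pick H3
  del 17.165.148.104/29 (clear depth 29)
  + 99.218.144.0/20 (H4) depth=20
  Q 99.218.144.60: descend 01100011110110101001 ; hops seen [H4] ; pick H4
  + 99.218.159.24/29 (H3) depth=29
  del 99.218.159.24/29 (clear depth 29)
  + 99.218.159.16/28 (H1) depth=28
  + 0.0.0.0/0 (H4) depth=0
  + 17.165.148.96/28 (H3) depth=28
  del 17.165.148.0/24 (clear depth 24)
  + 105.144.0.0/12 (H4) depth=12
  del 17.165.148.96/28 (clear depth 28)
  Q 105.144.0.0: descend 011010011001 ; hops seen [H4,H4] ; pick H4
  Q 99.218.145.5: descend 01100011110110101001 ; hops seen [H4,H4] ; pick H4
  Q 99.218.159.19: descend 0110001111011010100111110001 ; hops seen [H4,H4,H1] ; pick H1
  + 17.165.148.96/28 (H0) depth=28
  Q 105.147.70.17: descend 011010011001 ; hops seen [H4,H4] ; pick H4
  Q 99.218.159.16: descend 0110001111011010100111110001 ; hops seen [H4,H4,H1] ; pick H1

== LOOKUPS ==
["H2","H0","H3","H4","H4","H4","H1","H4","H1"]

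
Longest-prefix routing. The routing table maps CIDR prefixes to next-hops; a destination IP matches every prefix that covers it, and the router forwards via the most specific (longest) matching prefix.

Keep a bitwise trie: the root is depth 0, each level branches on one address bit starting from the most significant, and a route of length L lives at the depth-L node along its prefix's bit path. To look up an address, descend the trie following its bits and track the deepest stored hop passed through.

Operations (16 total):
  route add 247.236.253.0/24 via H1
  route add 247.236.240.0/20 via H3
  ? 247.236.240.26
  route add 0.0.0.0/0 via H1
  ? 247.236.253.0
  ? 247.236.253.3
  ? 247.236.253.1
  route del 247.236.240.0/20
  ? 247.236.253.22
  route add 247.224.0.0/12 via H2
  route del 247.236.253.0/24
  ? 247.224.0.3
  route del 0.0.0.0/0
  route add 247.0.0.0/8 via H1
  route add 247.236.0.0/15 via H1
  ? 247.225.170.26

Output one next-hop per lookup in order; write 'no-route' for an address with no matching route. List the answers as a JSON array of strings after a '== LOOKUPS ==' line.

Process each operation:
  + 247.236.253.0/24 (H1) depth=24
  + 247.236.240.0/20 (H3) depth=20
  Q 247.236.240.26: descend 11110111111011001111 ; hops seen [H3] ; pick H3
  + 0.0.0.0/0 (H1) depth=0
  Q 247.236.253.0: descend 111101111110110011111101 ; hops seen [H1,H3,H1] ; pick H1
  Q 247.236.253.3: descend 111101111110110011111101 ; hops seen [H1,H3,H1] ; pick H1
  Q 247.236.253.1: descend 111101111110110011111101 ; hops seen [H1,H3,H1] ; pick H1
  - 247.236.240.0/20 clear@20
  Q 247.236.253.22: descend 111101111110110011111101 ; hops seen [H1,H1] ; pick H1
  + 247.224.0.0/12 (H2) depth=12
  - 247.236.253.0/24 clear@24
  Q 247.224.0.3: descend 111101111110 ; hops seen [H1,H2] ; pick H2
  - 0.0.0.0/0 clear@0
  + 247.0.0.0/8 (H1) depth=8
  + 247.236.0.0/15 (H1) depth=15
  Q 247.225.170.26: descend 111101111110 ; hops seen [H1,H2] ; pick H2

== LOOKUPS ==
["H3","H1","H1","H1","H1","H2","H2"]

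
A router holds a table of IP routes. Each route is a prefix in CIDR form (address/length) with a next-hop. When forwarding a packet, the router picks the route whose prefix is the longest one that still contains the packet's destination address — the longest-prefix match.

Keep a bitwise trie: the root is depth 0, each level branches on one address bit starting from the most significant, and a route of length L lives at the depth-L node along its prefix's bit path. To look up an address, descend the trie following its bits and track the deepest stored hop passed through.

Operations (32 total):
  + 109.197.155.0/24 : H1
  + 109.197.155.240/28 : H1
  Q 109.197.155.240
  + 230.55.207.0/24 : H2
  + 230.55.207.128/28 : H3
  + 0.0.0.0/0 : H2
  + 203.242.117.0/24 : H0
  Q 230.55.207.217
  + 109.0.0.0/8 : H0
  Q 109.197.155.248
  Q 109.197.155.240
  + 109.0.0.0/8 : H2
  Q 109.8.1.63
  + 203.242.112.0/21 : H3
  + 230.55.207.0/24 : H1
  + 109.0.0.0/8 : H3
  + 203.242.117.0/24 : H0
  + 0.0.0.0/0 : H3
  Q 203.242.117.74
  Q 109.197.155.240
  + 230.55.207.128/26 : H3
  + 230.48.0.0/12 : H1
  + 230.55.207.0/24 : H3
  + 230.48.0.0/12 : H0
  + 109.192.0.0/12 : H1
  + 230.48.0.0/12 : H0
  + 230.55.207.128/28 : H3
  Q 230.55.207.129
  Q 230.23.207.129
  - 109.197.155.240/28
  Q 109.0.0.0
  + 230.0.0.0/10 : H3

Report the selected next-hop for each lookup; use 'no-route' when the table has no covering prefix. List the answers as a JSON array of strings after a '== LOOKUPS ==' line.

Process each operation:
  add 109.197.155.0/24 -> H1 at depth 24
  add 109.197.155.240/28 -> H1 at depth 28
  lookup 109.197.155.240: bits 0110110111000101100110111111 walk d0:-→d1:-→d2:-→d3:-→d4:-→d5:-→d6:-→d7:-→d8:-→d9:-→d10:-→d11:-→d12:-→d13:-→d14:-→d15:-→d16:-→d17:-→d18:-→d19:-→d20:-→d21:-→d22:-→d23:-→d24:H1→d25:-→d26:-→d27:-→d28:H1 -> H1
  add 230.55.207.0/24 -> H2 at depth 24
  add 230.55.207.128/28 -> H3 at depth 28
  add 0.0.0.0/0 -> H2 at depth 0
  add 203.242.117.0/24 -> H0 at depth 24
  lookup 230.55.207.217: bits 1110011000110111110011111 walk d0:H2→d1:-→d2:-→d3:-→d4:-→d5:-→d6:-→d7:-→d8:-→d9:-→d10:-→d11:-→d12:-→d13:-→d14:-→d15:-→d16:-→d17:-→d18:-→d19:-→d20:-→d21:-→d22:-→d23:-→d24:H2→d25:- -> H2
  add 109.0.0.0/8 -> H0 at depth 8
  lookup 109.197.155.248: bits 0110110111000101100110111111 walk d0:H2→d1:-→d2:-→d3:-→d4:-→d5:-→d6:-→d7:-→d8:H0→d9:-→d10:-→d11:-→d12:-→d13:-→d14:-→d15:-→d16:-→d17:-→d18:-→d19:-→d20:-→d21:-→d22:-→d23:-→d24:H1→d25:-→d26:-→d27:-→d28:H1 -> H1
  lookup 109.197.155.240: bits 0110110111000101100110111111 walk d0:H2→d1:-→d2:-→d3:-→d4:-→d5:-→d6:-→d7:-→d8:H0→d9:-→d10:-→d11:-→d12:-→d13:-→d14:-→d15:-→d16:-→d17:-→d18:-→d19:-→d20:-→d21:-→d22:-→d23:-→d24:H1→d25:-→d26:-→d27:-→d28:H1 -> H1
  add 109.0.0.0/8 -> H2 at depth 8
  lookup 109.8.1.63: bits 01101101 walk d0:H2→d1:-→d2:-→d3:-→d4:-→d5:-→d6:-→d7:-→d8:H2 -> H2
  add 203.242.112.0/21 -> H3 at depth 21
  add 230.55.207.0/24 -> H1 at depth 24
  add 109.0.0.0/8 -> H3 at depth 8
  add 203.242.117.0/24 -> H0 at depth 24
  add 0.0.0.0/0 -> H3 at depth 0
  lookup 203.242.117.74: bits 110010111111001001110101 walk d0:H3→d1:-→d2:-→d3:-→d4:-→d5:-→d6:-→d7:-→d8:-→d9:-→d10:-→d11:-→d12:-→d13:-→d14:-→d15:-→d16:-→d17:-→d18:-→d19:-→d20:-→d21:H3→d22:-→d23:-→d24:H0 -> H0
  lookup 109.197.155.240: bits 0110110111000101100110111111 walk d0:H3→d1:-→d2:-→d3:-→d4:-→d5:-→d6:-→d7:-→d8:H3→d9:-→d10:-→d11:-→d12:-→d13:-→d14:-→d15:-→d16:-→d17:-→d18:-→d19:-→d20:-→d21:-→d22:-→d23:-→d24:H1→d25:-→d26:-→d27:-→d28:H1 -> H1
  add 230.55.207.128/26 -> H3 at depth 26
  add 230.48.0.0/12 -> H1 at depth 12
  add 230.55.207.0/24 -> H3 at depth 24
  add 230.48.0.0/12 -> H0 at depth 12
  add 109.192.0.0/12 -> H1 at depth 12
  add 230.48.0.0/12 -> H0 at depth 12
  add 230.55.207.128/28 -> H3 at depth 28
  lookup 230.55.207.129: bits 1110011000110111110011111000 walk d0:H3→d1:-→d2:-→d3:-→d4:-→d5:-→d6:-→d7:-→d8:-→d9:-→d10:-→d11:-→d12:H0→d13:-→d14:-→d15:-→d16:-→d17:-→d18:-→d19:-→d20:-→d21:-→d22:-→d23:-→d24:H3→d25:-→d26:H3→d27:-→d28:H3 -> H3
  lookup 230.23.207.129: bits 1110011000 walk d0:H3→d1:-→d2:-→d3:-→d4:-→d5:-→d6:-→d7:-→d8:-→d9:-→d10:- -> H3
  - 109.197.155.240/28 clear@28
  lookup 109.0.0.0: bits 01101101 walk d0:H3→d1:-→d2:-→d3:-→d4:-→d5:-→d6:-→d7:-→d8:H3 -> H3
  add 230.0.0.0/10 -> H3 at depth 10

== LOOKUPS ==
["H1","H2","H1","H1","H2","H0","H1","H3","H3","H3"]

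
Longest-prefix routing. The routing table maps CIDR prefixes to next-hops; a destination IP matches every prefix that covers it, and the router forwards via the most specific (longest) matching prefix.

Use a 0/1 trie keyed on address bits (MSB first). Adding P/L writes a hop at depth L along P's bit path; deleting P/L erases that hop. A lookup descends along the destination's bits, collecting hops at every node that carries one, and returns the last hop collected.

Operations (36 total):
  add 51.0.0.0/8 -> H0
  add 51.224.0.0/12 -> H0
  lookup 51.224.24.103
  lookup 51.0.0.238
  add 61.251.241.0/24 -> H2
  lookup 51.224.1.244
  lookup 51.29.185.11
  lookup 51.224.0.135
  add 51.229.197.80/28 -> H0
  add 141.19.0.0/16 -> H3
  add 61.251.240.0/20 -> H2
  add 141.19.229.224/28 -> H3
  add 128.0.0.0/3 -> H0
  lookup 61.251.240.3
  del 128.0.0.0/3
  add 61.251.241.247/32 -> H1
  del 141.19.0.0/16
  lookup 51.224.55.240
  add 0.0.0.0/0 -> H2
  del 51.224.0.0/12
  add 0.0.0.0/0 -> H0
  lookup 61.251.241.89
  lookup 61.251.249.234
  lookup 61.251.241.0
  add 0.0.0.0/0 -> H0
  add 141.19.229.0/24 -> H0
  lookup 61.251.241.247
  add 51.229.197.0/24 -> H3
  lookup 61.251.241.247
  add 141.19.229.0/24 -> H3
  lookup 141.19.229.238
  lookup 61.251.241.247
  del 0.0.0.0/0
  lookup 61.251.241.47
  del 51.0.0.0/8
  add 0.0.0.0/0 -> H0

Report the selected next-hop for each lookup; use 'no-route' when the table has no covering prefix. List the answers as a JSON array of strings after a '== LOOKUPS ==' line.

Trace:
  add 51.0.0.0/8 -> H0 at depth 8
  add 51.224.0.0/12 -> H0 at depth 12
  lookup 51.224.24.103: bits 001100111110 walk d0:-→d1:-→d2:-→d3:-→d4:-→d5:-→d6:-→d7:-→d8:H0→d9:-→d10:-→d11:-→d12:H0 -> H0
  lookup 51.0.0.238: bits 00110011 walk d0:-→d1:-→d2:-→d3:-→d4:-→d5:-→d6:-→d7:-→d8:H0 -> H0
  add 61.251.241.0/24 -> H2 at depth 24
  lookup 51.224.1.244: bits 001100111110 walk d0:-→d1:-→d2:-→d3:-→d4:-→d5:-→d6:-→d7:-→d8:H0→d9:-→d10:-→d11:-→d12:H0 -> H0
  lookup 51.29.185.11: bits 00110011 walk d0:-→d1:-→d2:-→d3:-→d4:-→d5:-→d6:-→d7:-→d8:H0 -> H0
  lookup 51.224.0.135: bits 001100111110 walk d0:-→d1:-→d2:-→d3:-→d4:-→d5:-→d6:-→d7:-→d8:H0→d9:-→d10:-→d11:-→d12:H0 -> H0
  add 51.229.197.80/28 -> H0 at depth 28
  add 141.19.0.0/16 -> H3 at depth 16
  add 61.251.240.0/20 -> H2 at depth 20
  add 141.19.229.224/28 -> H3 at depth 28
  add 128.0.0.0/3 -> H0 at depth 3
  lookup 61.251.240.3: bits 00111101111110111111000 walk d0:-→d1:-→d2:-→d3:-→d4:-→d5:-→d6:-→d7:-→d8:-→d9:-→d10:-→d11:-→d12:-→d13:-→d14:-→d15:-→d16:-→d17:-→d18:-→d19:-→d20:H2→d21:-→d22:-→d23:- -> H2
  del 128.0.0.0/3 (clear depth 3)
  add 61.251.241.247/32 -> H1 at depth 32
  del 141.19.0.0/16 (clear depth 16)
  lookup 51.224.55.240: bits 0011001111100 walk d0:-→d1:-→d2:-→d3:-→d4:-→d5:-→d6:-→d7:-→d8:H0→d9:-→d10:-→d11:-→d12:H0→d13:- -> H0
  add 0.0.0.0/0 -> H2 at depth 0
  del 51.224.0.0/12 (clear depth 12)
  add 0.0.0.0/0 -> H0 at depth 0
  lookup 61.251.241.89: bits 001111011111101111110001 walk d0:H0→d1:-→d2:-→d3:-→d4:-→d5:-→d6:-→d7:-→d8:-→d9:-→d10:-→d11:-→d12:-→d13:-→d14:-→d15:-→d16:-→d17:-→d18:-→d19:-→d20:H2→d21:-→d22:-→d23:-→d24:H2 -> H2
  lookup 61.251.249.234: bits 00111101111110111111 walk d0:H0→d1:-→d2:-→d3:-→d4:-→d5:-→d6:-→d7:-→d8:-→d9:-→d10:-→d11:-→d12:-→d13:-→d14:-→d15:-→d16:-→d17:-→d18:-→d19:-→d20:H2 -> H2
  lookup 61.251.241.0: bits 001111011111101111110001 walk d0:H0→d1:-→d2:-→d3:-→d4:-→d5:-→d6:-→d7:-→d8:-→d9:-→d10:-→d11:-→d12:-→d13:-→d14:-→d15:-→d16:-→d17:-→d18:-→d19:-→d20:H2→d21:-→d22:-→d23:-→d24:H2 -> H2
  add 0.0.0.0/0 -> H0 at depth 0
  add 141.19.229.0/24 -> H0 at depth 24
  lookup 61.251.241.247: bits 00111101111110111111000111110111 walk d0:H0→d1:-→d2:-→d3:-→d4:-→d5:-→d6:-→d7:-→d8:-→d9:-→d10:-→d11:-→d12:-→d13:-→d14:-→d15:-→d16:-→d17:-→d18:-→d19:-→d20:H2→d21:-→d22:-→d23:-→d24:H2→d25:-→d26:-→d27:-→d28:-→d29:-→d30:-→d31:-→d32:H1 -> H1
  add 51.229.197.0/24 -> H3 at depth 24
  lookup 61.251.241.247: bits 00111101111110111111000111110111 walk d0:H0→d1:-→d2:-→d3:-→d4:-→d5:-→d6:-→d7:-→d8:-→d9:-→d10:-→d11:-→d12:-→d13:-→d14:-→d15:-→d16:-→d17:-→d18:-→d19:-→d20:H2→d21:-→d22:-→d23:-→d24:H2→d25:-→d26:-→d27:-→d28:-→d29:-→d30:-→d31:-→d32:H1 -> H1
  add 141.19.229.0/24 -> H3 at depth 24
  lookup 141.19.229.238: bits 1000110100010011111001011110 walk d0:H0→d1:-→d2:-→d3:-→d4:-→d5:-→d6:-→d7:-→d8:-→d9:-→d10:-→d11:-→d12:-→d13:-→d14:-→d15:-→d16:-→d17:-→d18:-→d19:-→d20:-→d21:-→d22:-→d23:-→d24:H3→d25:-→d26:-→d27:-→d28:H3 -> H3
  lookup 61.251.241.247: bits 00111101111110111111000111110111 walk d0:H0→d1:-→d2:-→d3:-→d4:-→d5:-→d6:-→d7:-→d8:-→d9:-→d10:-→d11:-→d12:-→d13:-→d14:-→d15:-→d16:-→d17:-→d18:-→d19:-→d20:H2→d21:-→d22:-→d23:-→d24:H2→d25:-→d26:-→d27:-→d28:-→d29:-→d30:-→d31:-→d32:H1 -> H1
  del 0.0.0.0/0 (clear depth 0)
  lookup 61.251.241.47: bits 001111011111101111110001 walk d0:-→d1:-→d2:-→d3:-→d4:-→d5:-→d6:-→d7:-→d8:-→d9:-→d10:-→d11:-→d12:-→d13:-→d14:-→d15:-→d16:-→d17:-→d18:-→d19:-→d20:H2→d21:-→d22:-→d23:-→d24:H2 -> H2
  del 51.0.0.0/8 (clear depth 8)
  add 0.0.0.0/0 -> H0 at depth 0

== LOOKUPS ==
["H0","H0","H0","H0","H0","H2","H0","H2","H2","H2","H1","H1","H3","H1","H2"]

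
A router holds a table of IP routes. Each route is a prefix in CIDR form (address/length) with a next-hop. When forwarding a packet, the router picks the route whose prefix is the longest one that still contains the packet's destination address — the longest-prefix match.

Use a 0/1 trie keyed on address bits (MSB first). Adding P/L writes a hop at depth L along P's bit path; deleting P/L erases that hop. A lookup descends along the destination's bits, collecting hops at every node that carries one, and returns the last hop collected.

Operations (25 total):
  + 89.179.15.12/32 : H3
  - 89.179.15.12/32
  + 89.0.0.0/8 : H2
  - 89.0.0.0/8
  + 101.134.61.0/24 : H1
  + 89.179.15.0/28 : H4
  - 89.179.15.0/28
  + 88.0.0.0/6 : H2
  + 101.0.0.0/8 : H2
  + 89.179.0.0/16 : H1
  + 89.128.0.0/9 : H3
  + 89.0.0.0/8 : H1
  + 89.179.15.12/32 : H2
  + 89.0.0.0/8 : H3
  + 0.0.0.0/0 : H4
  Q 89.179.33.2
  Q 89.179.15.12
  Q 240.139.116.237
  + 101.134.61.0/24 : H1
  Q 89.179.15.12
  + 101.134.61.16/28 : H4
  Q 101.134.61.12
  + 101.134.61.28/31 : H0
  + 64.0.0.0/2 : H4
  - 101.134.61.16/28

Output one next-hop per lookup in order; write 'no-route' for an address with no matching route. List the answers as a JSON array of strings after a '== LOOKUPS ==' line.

Trace:
  add 89.179.15.12/32 -> H3 at depth 32
  - 89.179.15.12/32 clear@32
  add 89.0.0.0/8 -> H2 at depth 8
  - 89.0.0.0/8 clear@8
  add 101.134.61.0/24 -> H1 at depth 24
  add 89.179.15.0/28 -> H4 at depth 28
  - 89.179.15.0/28 clear@28
  add 88.0.0.0/6 -> H2 at depth 6
  add 101.0.0.0/8 -> H2 at depth 8
  add 89.179.0.0/16 -> H1 at depth 16
  add 89.128.0.0/9 -> H3 at depth 9
  add 89.0.0.0/8 -> H1 at depth 8
  add 89.179.15.12/32 -> H2 at depth 32
  add 89.0.0.0/8 -> H3 at depth 8
  add 0.0.0.0/0 -> H4 at depth 0
  ? 89.179.33.2  path d0:H4→d1:-→d2:-→d3:-→d4:-→d5:-→d6:H2→d7:-→d8:H3→d9:H3→d10:-→d11:-→d12:-→d13:-→d14:-→d15:-→d16:H1→d17:-→d18:-  best=H1
  ? 89.179.15.12  path d0:H4→d1:-→d2:-→d3:-→d4:-→d5:-→d6:H2→d7:-→d8:H3→d9:H3→d10:-→d11:-→d12:-→d13:-→d14:-→d15:-→d16:H1→d17:-→d18:-→d19:-→d20:-→d21:-→d22:-→d23:-→d24:-→d25:-→d26:-→d27:-→d28:-→d29:-→d30:-→d31:-→d32:H2  best=H2
  ? 240.139.116.237  path d0:H4  best=H4
  add 101.134.61.0/24 -> H1 at depth 24
  ? 89.179.15.12  path d0:H4→d1:-→d2:-→d3:-→d4:-→d5:-→d6:H2→d7:-→d8:H3→d9:H3→d10:-→d11:-→d12:-→d13:-→d14:-→d15:-→d16:H1→d17:-→d18:-→d19:-→d20:-→d21:-→d22:-→d23:-→d24:-→d25:-→d26:-→d27:-→d28:-→d29:-→d30:-→d31:-→d32:H2  best=H2
  add 101.134.61.16/28 -> H4 at depth 28
  ? 101.134.61.12  path d0:H4→d1:-→d2:-→d3:-→d4:-→d5:-→d6:-→d7:-→d8:H2→d9:-→d10:-→d11:-→d12:-→d13:-→d14:-→d15:-→d16:-→d17:-→d18:-→d19:-→d20:-→d21:-→d22:-→d23:-→d24:H1→d25:-→d26:-→d27:-  best=H1
  add 101.134.61.28/31 -> H0 at depth 31
  add 64.0.0.0/2 -> H4 at depth 2
  - 101.134.61.16/28 clear@28

== LOOKUPS ==
["H1","H2","H4","H2","H1"]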